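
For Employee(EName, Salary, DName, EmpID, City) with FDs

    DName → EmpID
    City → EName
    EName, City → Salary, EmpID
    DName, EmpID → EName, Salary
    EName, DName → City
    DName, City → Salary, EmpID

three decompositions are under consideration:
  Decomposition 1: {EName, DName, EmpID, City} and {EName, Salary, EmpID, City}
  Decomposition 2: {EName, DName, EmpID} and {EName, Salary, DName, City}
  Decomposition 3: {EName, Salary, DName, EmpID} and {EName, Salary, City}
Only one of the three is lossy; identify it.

Decomposition 3

Decomposition 1: common = {EName, EmpID, City}, closure = {EName, Salary, EmpID, City} → lossless.
Decomposition 2: common = {EName, DName}, closure = {EName, Salary, DName, EmpID, City} → lossless.
Decomposition 3: common = {EName, Salary}, closure = {EName, Salary} → lossy.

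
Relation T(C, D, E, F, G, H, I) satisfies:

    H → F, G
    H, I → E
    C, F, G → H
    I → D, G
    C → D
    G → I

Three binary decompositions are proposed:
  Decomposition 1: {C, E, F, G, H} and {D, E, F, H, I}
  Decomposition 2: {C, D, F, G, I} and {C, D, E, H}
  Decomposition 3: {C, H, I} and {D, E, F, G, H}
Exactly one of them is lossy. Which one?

Decomposition 1: common = {E, F, H}, closure = {D, E, F, G, H, I} → lossless.
Decomposition 2: common = {C, D}, closure = {C, D} → lossy.
Decomposition 3: common = {H}, closure = {D, E, F, G, H, I} → lossless.

Decomposition 2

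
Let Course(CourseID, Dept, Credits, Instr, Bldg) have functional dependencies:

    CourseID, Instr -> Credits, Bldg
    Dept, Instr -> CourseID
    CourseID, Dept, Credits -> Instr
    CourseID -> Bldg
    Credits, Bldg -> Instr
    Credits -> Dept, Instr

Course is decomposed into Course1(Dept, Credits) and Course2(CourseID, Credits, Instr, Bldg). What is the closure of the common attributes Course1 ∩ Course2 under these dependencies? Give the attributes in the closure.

Course1 ∩ Course2 = {Credits}.
Credits → Dept, Instr applies, adding Dept, Instr
Dept, Instr → CourseID applies, adding CourseID
CourseID → Bldg applies, adding Bldg
Closure: {CourseID, Dept, Credits, Instr, Bldg}.

CourseID, Dept, Credits, Instr, Bldg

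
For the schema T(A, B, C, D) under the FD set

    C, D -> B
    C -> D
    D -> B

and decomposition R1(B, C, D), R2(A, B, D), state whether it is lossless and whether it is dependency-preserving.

Lossless test: (B, D)⁺ = {B, D}, which is a superkey of neither fragment — lossy.
Dependency preservation: every FD's attributes lie within a single fragment, so each can be enforced locally — preserved.

lossy but dependency-preserving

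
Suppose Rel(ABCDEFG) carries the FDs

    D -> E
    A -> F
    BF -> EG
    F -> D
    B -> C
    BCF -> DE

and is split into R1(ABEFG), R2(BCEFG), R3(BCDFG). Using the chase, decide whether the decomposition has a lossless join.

Chase test. Columns are ABCDEFG; row i has aⱼ where attribute j ∈ Ri, else bᵢⱼ.
Initial tableau (one row per fragment):
  row 1: a1 a2 b13 b14 a5 a6 a7
  row 2: b21 a2 a3 b24 a5 a6 a7
  row 3: b31 a2 a3 a4 b35 a6 a7
Rows 1 and 3 agree on BF; apply BF→EG and equate their EG entries.
Rows 1 and 2 agree on F; apply F→D and equate their D entries.
Rows 1 and 3 agree on F; apply F→D and equate their D entries.
Rows 1 and 2 agree on B; apply B→C and equate their C entries.
Row 1 is now all distinguished symbols — the join is lossless.

Yes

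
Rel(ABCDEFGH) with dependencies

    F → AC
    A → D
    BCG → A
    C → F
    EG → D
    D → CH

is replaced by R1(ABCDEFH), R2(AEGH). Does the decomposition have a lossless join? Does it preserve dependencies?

lossy but dependency-preserving

Lossless test: (AEH)⁺ = {ACDEFH}, which is a superkey of neither fragment — lossy.
Dependency preservation: BCG → A; EG → D are not contained in any single fragment, but the restricted closure of each left-hand side across the fragments still reaches the right-hand side; the remaining FDs each lie inside some fragment. All dependencies are preserved.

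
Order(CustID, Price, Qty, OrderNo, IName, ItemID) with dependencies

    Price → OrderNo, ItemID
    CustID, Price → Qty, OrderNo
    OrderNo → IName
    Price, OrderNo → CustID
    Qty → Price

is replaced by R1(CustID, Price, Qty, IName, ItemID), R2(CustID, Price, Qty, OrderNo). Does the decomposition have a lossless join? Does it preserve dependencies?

Lossless test: (CustID, Price, Qty)⁺ = {CustID, Price, Qty, OrderNo, IName, ItemID}, which contains all of one fragment — lossless.
Dependency preservation: the restricted closure of {OrderNo} across the fragments never reaches {IName}, so OrderNo → IName cannot be enforced without a join — not preserved.

lossless but not dependency-preserving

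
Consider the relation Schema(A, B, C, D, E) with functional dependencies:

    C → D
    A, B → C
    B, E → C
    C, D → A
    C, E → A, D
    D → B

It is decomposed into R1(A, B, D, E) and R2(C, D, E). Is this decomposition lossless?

Common attributes: R1 ∩ R2 = {D, E}.
Closure of {D, E}: D → B applies, adding B; B, E → C applies, adding C; C, D → A applies, adding A. So (D, E)⁺ = {A, B, C, D, E}.
This closure contains every attribute of R1, so R1 ∩ R2 → R1. The join is lossless.

Yes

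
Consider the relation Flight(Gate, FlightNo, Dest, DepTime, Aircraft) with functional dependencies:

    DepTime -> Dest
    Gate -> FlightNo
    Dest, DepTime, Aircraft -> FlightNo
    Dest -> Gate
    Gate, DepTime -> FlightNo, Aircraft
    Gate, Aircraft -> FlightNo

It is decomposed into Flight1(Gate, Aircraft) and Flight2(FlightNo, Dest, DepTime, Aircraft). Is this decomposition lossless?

Common attributes: Flight1 ∩ Flight2 = {Aircraft}.
No dependency enlarges {Aircraft}, so (Aircraft)⁺ = {Aircraft}.
The closure contains neither all of Flight1 = {Gate, Aircraft} nor all of Flight2 = {FlightNo, Dest, DepTime, Aircraft}, so the common attributes are not a superkey of either fragment. The join is lossy.

No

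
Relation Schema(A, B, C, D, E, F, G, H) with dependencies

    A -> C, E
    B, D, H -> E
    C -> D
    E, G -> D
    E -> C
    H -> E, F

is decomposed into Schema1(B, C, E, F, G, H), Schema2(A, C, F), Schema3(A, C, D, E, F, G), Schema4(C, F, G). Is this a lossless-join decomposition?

No

Chase test. Columns are A, B, C, D, E, F, G, H; row i has aⱼ where attribute j ∈ Schemai, else bᵢⱼ.
Initial tableau (one row per fragment):
  row 1: b11 a2 a3 b14 a5 a6 a7 a8
  row 2: a1 b22 a3 b24 b25 a6 b27 b28
  row 3: a1 b32 a3 a4 a5 a6 a7 b38
  row 4: b41 b42 a3 b44 b45 a6 a7 b48
Rows 2 and 3 agree on A; apply A→C, E and equate their C, E entries.
Rows 1 and 2 agree on C; apply C→D and equate their D entries.
Rows 1 and 3 agree on C; apply C→D and equate their D entries.
Rows 1 and 4 agree on C; apply C→D and equate their D entries.
No row becomes fully distinguished — the join is lossy.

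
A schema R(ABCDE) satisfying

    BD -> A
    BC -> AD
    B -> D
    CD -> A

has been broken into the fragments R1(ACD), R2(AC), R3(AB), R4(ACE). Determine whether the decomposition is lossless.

Chase test. Columns are ABCDE; row i has aⱼ where attribute j ∈ Ri, else bᵢⱼ.
Initial tableau (one row per fragment):
  row 1: a1 b12 a3 a4 b15
  row 2: a1 b22 a3 b24 b25
  row 3: a1 a2 b33 b34 b35
  row 4: a1 b42 a3 b44 a5
No row becomes fully distinguished — the join is lossy.

No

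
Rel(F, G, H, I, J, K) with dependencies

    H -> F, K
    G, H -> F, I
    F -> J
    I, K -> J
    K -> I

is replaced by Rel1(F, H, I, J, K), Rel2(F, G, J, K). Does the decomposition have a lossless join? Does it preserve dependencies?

lossy but dependency-preserving

Lossless test: (F, J, K)⁺ = {F, I, J, K}, which is a superkey of neither fragment — lossy.
Dependency preservation: G, H → F, I is not contained in any single fragment, but the restricted closure of its left-hand side across the fragments still reaches the right-hand side; the remaining FDs each lie inside some fragment. All dependencies are preserved.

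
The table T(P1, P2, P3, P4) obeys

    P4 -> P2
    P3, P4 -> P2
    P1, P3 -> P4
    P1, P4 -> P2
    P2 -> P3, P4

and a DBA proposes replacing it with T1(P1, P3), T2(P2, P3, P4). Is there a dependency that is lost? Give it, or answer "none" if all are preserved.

Check P1, P3 → P4: no single fragment contains all of {P1, P3, P4}, and the restricted closure of {P1, P3} across the fragments never reaches {P4}.
P4 → P2 is preserved.
P3, P4 → P2 is preserved.
P1, P4 → P2 is preserved.
P2 → P3, P4 is preserved.

P1, P3 -> P4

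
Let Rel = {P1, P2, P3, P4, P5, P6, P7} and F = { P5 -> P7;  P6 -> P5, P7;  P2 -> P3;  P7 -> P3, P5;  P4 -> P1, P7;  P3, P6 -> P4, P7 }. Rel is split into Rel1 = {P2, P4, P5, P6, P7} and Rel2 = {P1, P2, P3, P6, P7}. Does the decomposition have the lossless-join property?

Yes

Common attributes: Rel1 ∩ Rel2 = {P2, P6, P7}.
Closure of {P2, P6, P7}: P6 → P5, P7 applies, adding P5; P2 → P3 applies, adding P3; P3, P6 → P4, P7 applies, adding P4; P4 → P1, P7 applies, adding P1. So (P2, P6, P7)⁺ = {P1, P2, P3, P4, P5, P6, P7}.
This closure contains every attribute of Rel1, so Rel1 ∩ Rel2 → Rel1. The join is lossless.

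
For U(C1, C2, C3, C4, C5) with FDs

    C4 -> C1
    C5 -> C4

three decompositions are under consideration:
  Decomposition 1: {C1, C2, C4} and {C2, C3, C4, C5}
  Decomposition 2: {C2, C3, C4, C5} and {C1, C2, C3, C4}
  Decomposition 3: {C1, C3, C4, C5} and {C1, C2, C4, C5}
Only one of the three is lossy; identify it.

Decomposition 1: common = {C2, C4}, closure = {C1, C2, C4} → lossless.
Decomposition 2: common = {C2, C3, C4}, closure = {C1, C2, C3, C4} → lossless.
Decomposition 3: common = {C1, C4, C5}, closure = {C1, C4, C5} → lossy.

Decomposition 3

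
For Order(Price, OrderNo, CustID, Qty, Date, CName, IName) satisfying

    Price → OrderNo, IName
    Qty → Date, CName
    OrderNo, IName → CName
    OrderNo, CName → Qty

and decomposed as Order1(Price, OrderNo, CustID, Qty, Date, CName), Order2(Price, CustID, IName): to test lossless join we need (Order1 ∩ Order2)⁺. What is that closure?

Order1 ∩ Order2 = {Price, CustID}.
Price → OrderNo, IName applies, adding OrderNo, IName
OrderNo, IName → CName applies, adding CName
OrderNo, CName → Qty applies, adding Qty
Qty → Date, CName applies, adding Date
Closure: {Price, OrderNo, CustID, Qty, Date, CName, IName}.

Price, OrderNo, CustID, Qty, Date, CName, IName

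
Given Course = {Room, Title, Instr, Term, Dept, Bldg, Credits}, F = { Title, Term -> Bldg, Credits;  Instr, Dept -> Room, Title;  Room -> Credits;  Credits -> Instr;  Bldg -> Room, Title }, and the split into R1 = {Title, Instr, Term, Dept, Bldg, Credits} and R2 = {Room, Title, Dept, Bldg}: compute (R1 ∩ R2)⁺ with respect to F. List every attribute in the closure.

R1 ∩ R2 = {Title, Dept, Bldg}.
Bldg → Room, Title applies, adding Room
Room → Credits applies, adding Credits
Credits → Instr applies, adding Instr
Closure: {Room, Title, Instr, Dept, Bldg, Credits}.

Room, Title, Instr, Dept, Bldg, Credits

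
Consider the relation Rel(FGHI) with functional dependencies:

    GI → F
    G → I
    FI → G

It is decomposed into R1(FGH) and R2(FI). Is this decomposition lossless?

Common attributes: R1 ∩ R2 = {F}.
No dependency enlarges {F}, so (F)⁺ = {F}.
The closure contains neither all of R1 = {FGH} nor all of R2 = {FI}, so the common attributes are not a superkey of either fragment. The join is lossy.

No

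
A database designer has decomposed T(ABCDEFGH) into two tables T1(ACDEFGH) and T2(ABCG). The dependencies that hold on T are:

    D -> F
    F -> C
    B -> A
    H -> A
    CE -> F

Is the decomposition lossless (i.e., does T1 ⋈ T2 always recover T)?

No

Common attributes: T1 ∩ T2 = {ACG}.
No dependency enlarges {ACG}, so (ACG)⁺ = {ACG}.
The closure contains neither all of T1 = {ACDEFGH} nor all of T2 = {ABCG}, so the common attributes are not a superkey of either fragment. The join is lossy.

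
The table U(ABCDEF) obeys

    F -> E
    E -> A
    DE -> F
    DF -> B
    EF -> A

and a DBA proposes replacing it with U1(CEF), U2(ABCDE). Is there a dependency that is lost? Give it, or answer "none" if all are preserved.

DE -> F

Check DE → F: no single fragment contains all of {DEF}, and the restricted closure of {DE} across the fragments never reaches {F}.
F → E is preserved.
E → A is preserved.
DF → B is preserved.
EF → A is preserved.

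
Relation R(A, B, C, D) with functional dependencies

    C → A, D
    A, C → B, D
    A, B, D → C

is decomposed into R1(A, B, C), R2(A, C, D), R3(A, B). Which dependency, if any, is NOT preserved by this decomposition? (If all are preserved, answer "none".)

A, B, D → C

Check A, B, D → C: no single fragment contains all of {A, B, C, D}, and the restricted closure of {A, B, D} across the fragments never reaches {C}.
C → A, D is preserved.
A, C → B, D is preserved.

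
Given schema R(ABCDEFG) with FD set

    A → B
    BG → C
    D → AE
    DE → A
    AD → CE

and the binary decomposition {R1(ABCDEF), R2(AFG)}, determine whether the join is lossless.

Common attributes: R1 ∩ R2 = {AF}.
Closure of {AF}: A → B applies, adding B. So (AF)⁺ = {ABF}.
The closure contains neither all of R1 = {ABCDEF} nor all of R2 = {AFG}, so the common attributes are not a superkey of either fragment. The join is lossy.

No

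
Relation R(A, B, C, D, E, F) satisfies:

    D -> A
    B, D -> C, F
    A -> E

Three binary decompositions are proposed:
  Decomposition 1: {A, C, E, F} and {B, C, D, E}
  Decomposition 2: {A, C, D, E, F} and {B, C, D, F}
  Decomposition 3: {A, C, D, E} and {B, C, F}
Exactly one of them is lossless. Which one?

Decomposition 1: common = {C, E}, closure = {C, E} → lossy.
Decomposition 2: common = {C, D, F}, closure = {A, C, D, E, F} → lossless.
Decomposition 3: common = {C}, closure = {C} → lossy.

Decomposition 2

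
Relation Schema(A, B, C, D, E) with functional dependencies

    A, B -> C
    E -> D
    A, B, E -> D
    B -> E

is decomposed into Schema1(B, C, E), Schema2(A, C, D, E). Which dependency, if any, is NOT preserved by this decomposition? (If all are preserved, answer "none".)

A, B -> C

Check A, B → C: no single fragment contains all of {A, B, C}, and the restricted closure of {A, B} across the fragments never reaches {C}.
E → D is preserved.
A, B, E → D is preserved.
B → E is preserved.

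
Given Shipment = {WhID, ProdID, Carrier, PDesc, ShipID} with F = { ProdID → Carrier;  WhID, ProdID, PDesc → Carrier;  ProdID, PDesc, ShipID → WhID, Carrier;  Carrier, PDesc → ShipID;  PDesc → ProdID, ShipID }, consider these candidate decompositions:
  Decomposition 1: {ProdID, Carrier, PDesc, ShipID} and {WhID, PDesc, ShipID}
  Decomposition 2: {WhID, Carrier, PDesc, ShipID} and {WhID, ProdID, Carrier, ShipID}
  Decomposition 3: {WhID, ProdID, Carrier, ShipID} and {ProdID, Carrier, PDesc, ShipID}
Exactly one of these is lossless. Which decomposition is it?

Decomposition 1

Decomposition 1: common = {PDesc, ShipID}, closure = {WhID, ProdID, Carrier, PDesc, ShipID} → lossless.
Decomposition 2: common = {WhID, Carrier, ShipID}, closure = {WhID, Carrier, ShipID} → lossy.
Decomposition 3: common = {ProdID, Carrier, ShipID}, closure = {ProdID, Carrier, ShipID} → lossy.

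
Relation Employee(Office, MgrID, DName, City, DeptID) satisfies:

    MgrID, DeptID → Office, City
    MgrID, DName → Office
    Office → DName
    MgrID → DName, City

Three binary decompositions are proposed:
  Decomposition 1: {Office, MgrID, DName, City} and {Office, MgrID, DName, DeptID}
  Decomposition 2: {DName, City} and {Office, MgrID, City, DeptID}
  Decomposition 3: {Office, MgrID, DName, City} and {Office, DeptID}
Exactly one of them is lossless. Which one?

Decomposition 1

Decomposition 1: common = {Office, MgrID, DName}, closure = {Office, MgrID, DName, City} → lossless.
Decomposition 2: common = {City}, closure = {City} → lossy.
Decomposition 3: common = {Office}, closure = {Office, DName} → lossy.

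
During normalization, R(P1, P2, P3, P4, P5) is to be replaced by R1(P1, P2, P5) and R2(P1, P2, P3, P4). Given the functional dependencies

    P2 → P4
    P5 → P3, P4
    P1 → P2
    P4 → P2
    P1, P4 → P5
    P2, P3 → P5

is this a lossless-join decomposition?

Common attributes: R1 ∩ R2 = {P1, P2}.
Closure of {P1, P2}: P2 → P4 applies, adding P4; P1, P4 → P5 applies, adding P5; P5 → P3, P4 applies, adding P3. So (P1, P2)⁺ = {P1, P2, P3, P4, P5}.
This closure contains every attribute of R1, so R1 ∩ R2 → R1. The join is lossless.

Yes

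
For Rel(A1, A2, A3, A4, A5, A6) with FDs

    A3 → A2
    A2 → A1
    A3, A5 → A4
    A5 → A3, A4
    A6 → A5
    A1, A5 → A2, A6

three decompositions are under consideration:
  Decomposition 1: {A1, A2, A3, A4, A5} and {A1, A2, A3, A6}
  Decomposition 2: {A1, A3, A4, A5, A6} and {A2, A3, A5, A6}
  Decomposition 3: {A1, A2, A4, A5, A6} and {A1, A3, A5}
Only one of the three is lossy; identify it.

Decomposition 1

Decomposition 1: common = {A1, A2, A3}, closure = {A1, A2, A3} → lossy.
Decomposition 2: common = {A3, A5, A6}, closure = {A1, A2, A3, A4, A5, A6} → lossless.
Decomposition 3: common = {A1, A5}, closure = {A1, A2, A3, A4, A5, A6} → lossless.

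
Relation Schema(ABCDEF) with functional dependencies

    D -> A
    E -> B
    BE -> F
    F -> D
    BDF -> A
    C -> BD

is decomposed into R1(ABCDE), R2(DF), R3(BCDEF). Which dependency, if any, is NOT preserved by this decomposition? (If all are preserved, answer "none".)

none

D → A lies within R1.
E → B lies within R1.
BE → F lies within R3.
F → D lies within R2.
BDF → A: restricted closure across fragments reaches A.
C → BD lies within R1.
Every dependency is enforceable on the fragments, so the decomposition is dependency-preserving.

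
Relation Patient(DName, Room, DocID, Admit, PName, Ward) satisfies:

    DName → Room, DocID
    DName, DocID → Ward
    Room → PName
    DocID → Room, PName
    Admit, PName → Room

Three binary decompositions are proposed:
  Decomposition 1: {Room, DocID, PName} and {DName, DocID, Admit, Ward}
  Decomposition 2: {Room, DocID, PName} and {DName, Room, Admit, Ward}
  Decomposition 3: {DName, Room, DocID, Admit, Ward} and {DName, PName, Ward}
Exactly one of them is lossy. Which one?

Decomposition 1: common = {DocID}, closure = {Room, DocID, PName} → lossless.
Decomposition 2: common = {Room}, closure = {Room, PName} → lossy.
Decomposition 3: common = {DName, Ward}, closure = {DName, Room, DocID, PName, Ward} → lossless.

Decomposition 2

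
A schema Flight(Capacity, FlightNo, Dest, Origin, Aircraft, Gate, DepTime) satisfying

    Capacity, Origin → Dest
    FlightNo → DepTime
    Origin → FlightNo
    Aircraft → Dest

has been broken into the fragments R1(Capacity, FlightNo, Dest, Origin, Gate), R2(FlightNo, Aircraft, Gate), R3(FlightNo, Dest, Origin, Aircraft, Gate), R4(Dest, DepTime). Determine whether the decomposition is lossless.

No

Chase test. Columns are Capacity, FlightNo, Dest, Origin, Aircraft, Gate, DepTime; row i has aⱼ where attribute j ∈ Ri, else bᵢⱼ.
Initial tableau (one row per fragment):
  row 1: a1 a2 a3 a4 b15 a6 b17
  row 2: b21 a2 b23 b24 a5 a6 b27
  row 3: b31 a2 a3 a4 a5 a6 b37
  row 4: b41 b42 a3 b44 b45 b46 a7
Rows 1 and 2 agree on FlightNo; apply FlightNo→DepTime and equate their DepTime entries.
Rows 1 and 3 agree on FlightNo; apply FlightNo→DepTime and equate their DepTime entries.
Rows 2 and 3 agree on Aircraft; apply Aircraft→Dest and equate their Dest entries.
No row becomes fully distinguished — the join is lossy.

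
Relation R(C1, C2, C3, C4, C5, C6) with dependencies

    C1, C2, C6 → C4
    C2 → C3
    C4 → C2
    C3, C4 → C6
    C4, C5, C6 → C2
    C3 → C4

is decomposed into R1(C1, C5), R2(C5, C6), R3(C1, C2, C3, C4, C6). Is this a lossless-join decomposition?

Chase test. Columns are C1, C2, C3, C4, C5, C6; row i has aⱼ where attribute j ∈ Ri, else bᵢⱼ.
Initial tableau (one row per fragment):
  row 1: a1 b12 b13 b14 a5 b16
  row 2: b21 b22 b23 b24 a5 a6
  row 3: a1 a2 a3 a4 b35 a6
No row becomes fully distinguished — the join is lossy.

No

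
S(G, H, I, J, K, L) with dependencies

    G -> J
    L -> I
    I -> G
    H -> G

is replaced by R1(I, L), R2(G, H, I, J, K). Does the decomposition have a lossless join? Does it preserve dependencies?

Lossless test: (I)⁺ = {G, I, J}, which is a superkey of neither fragment — lossy.
Dependency preservation: every FD's attributes lie within a single fragment, so each can be enforced locally — preserved.

lossy but dependency-preserving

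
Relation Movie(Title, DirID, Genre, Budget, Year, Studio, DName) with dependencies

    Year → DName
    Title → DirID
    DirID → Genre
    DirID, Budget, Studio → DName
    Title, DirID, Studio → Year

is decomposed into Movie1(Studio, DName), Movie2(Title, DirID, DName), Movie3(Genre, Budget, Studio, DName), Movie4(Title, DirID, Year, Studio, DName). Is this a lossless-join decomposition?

Chase test. Columns are Title, DirID, Genre, Budget, Year, Studio, DName; row i has aⱼ where attribute j ∈ Moviei, else bᵢⱼ.
Initial tableau (one row per fragment):
  row 1: b11 b12 b13 b14 b15 a6 a7
  row 2: a1 a2 b23 b24 b25 b26 a7
  row 3: b31 b32 a3 a4 b35 a6 a7
  row 4: a1 a2 b43 b44 a5 a6 a7
Rows 2 and 4 agree on DirID; apply DirID→Genre and equate their Genre entries.
No row becomes fully distinguished — the join is lossy.

No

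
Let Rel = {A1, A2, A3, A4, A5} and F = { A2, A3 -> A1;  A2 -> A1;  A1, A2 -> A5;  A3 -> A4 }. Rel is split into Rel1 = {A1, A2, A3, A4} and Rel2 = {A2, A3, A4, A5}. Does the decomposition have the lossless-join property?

Yes

Common attributes: Rel1 ∩ Rel2 = {A2, A3, A4}.
Closure of {A2, A3, A4}: A2, A3 → A1 applies, adding A1; A1, A2 → A5 applies, adding A5. So (A2, A3, A4)⁺ = {A1, A2, A3, A4, A5}.
This closure contains every attribute of Rel1, so Rel1 ∩ Rel2 → Rel1. The join is lossless.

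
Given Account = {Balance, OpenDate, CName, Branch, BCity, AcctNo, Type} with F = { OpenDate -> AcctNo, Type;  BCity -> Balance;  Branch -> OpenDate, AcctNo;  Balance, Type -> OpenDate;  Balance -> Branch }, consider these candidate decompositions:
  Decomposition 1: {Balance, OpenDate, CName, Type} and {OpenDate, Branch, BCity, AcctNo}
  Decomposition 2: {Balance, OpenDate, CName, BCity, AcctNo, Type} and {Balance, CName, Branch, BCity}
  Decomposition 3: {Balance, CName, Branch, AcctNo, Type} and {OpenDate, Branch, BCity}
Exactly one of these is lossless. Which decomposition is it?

Decomposition 1: common = {OpenDate}, closure = {OpenDate, AcctNo, Type} → lossy.
Decomposition 2: common = {Balance, CName, BCity}, closure = {Balance, OpenDate, CName, Branch, BCity, AcctNo, Type} → lossless.
Decomposition 3: common = {Branch}, closure = {OpenDate, Branch, AcctNo, Type} → lossy.

Decomposition 2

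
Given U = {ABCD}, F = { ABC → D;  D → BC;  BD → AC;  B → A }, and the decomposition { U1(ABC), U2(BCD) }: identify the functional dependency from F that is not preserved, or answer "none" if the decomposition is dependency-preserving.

none

ABC → D: restricted closure across fragments reaches D.
D → BC lies within U2.
BD → AC: restricted closure across fragments reaches AC.
B → A lies within U1.
Every dependency is enforceable on the fragments, so the decomposition is dependency-preserving.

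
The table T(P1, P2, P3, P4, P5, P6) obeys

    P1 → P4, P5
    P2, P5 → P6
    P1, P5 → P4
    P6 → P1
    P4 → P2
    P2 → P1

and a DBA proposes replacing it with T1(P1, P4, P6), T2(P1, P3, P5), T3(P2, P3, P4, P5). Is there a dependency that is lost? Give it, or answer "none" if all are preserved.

P1 → P4, P5: restricted closure across fragments reaches P4, P5.
P2, P5 → P6: restricted closure across fragments reaches P6.
P1, P5 → P4: restricted closure across fragments reaches P4.
P6 → P1 lies within T1.
P4 → P2 lies within T3.
P2 → P1: restricted closure across fragments reaches P1.
Every dependency is enforceable on the fragments, so the decomposition is dependency-preserving.

none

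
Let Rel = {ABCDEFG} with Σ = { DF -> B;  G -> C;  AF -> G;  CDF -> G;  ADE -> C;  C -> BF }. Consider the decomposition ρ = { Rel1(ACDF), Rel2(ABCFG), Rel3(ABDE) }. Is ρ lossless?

No

Chase test. Columns are ABCDEFG; row i has aⱼ where attribute j ∈ Reli, else bᵢⱼ.
Initial tableau (one row per fragment):
  row 1: a1 b12 a3 a4 b15 a6 b17
  row 2: a1 a2 a3 b24 b25 a6 a7
  row 3: a1 a2 b33 a4 a5 b36 b37
Rows 1 and 2 agree on AF; apply AF→G and equate their G entries.
Rows 1 and 2 agree on C; apply C→BF and equate their BF entries.
No row becomes fully distinguished — the join is lossy.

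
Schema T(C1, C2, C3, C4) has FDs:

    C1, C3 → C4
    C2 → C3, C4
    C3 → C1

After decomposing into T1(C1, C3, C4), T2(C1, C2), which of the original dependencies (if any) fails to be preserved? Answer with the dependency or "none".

Check C2 → C3, C4: no single fragment contains all of {C2, C3, C4}, and the restricted closure of {C2} across the fragments never reaches {C3, C4}.
C1, C3 → C4 is preserved.
C3 → C1 is preserved.

C2 → C3, C4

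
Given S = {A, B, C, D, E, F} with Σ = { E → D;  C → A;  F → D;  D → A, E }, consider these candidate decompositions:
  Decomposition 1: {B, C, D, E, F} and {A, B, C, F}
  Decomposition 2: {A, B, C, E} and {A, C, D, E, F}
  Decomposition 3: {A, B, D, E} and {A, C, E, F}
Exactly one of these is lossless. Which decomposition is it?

Decomposition 1: common = {B, C, F}, closure = {A, B, C, D, E, F} → lossless.
Decomposition 2: common = {A, C, E}, closure = {A, C, D, E} → lossy.
Decomposition 3: common = {A, E}, closure = {A, D, E} → lossy.

Decomposition 1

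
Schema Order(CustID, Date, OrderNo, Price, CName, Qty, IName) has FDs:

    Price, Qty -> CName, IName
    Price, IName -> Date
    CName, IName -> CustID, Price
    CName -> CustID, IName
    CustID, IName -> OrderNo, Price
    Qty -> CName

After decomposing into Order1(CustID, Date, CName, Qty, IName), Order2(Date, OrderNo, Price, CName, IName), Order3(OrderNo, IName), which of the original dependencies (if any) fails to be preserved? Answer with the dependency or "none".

Check CustID, IName → OrderNo, Price: no single fragment contains all of {CustID, OrderNo, Price, IName}, and the restricted closure of {CustID, IName} across the fragments never reaches {OrderNo, Price}.
Price, Qty → CName, IName is preserved.
Price, IName → Date is preserved.
CName, IName → CustID, Price is preserved.
CName → CustID, IName is preserved.
Qty → CName is preserved.

CustID, IName -> OrderNo, Price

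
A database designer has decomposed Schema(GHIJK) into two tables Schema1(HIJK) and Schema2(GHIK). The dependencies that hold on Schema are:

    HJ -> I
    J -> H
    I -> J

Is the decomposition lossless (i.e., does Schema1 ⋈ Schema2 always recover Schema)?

Yes

Common attributes: Schema1 ∩ Schema2 = {HIK}.
Closure of {HIK}: I → J applies, adding J. So (HIK)⁺ = {HIJK}.
This closure contains every attribute of Schema1, so Schema1 ∩ Schema2 → Schema1. The join is lossless.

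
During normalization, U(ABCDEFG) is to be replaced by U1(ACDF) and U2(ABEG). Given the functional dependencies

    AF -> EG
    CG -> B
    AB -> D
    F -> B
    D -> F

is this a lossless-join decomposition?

No

Common attributes: U1 ∩ U2 = {A}.
No dependency enlarges {A}, so (A)⁺ = {A}.
The closure contains neither all of U1 = {ACDF} nor all of U2 = {ABEG}, so the common attributes are not a superkey of either fragment. The join is lossy.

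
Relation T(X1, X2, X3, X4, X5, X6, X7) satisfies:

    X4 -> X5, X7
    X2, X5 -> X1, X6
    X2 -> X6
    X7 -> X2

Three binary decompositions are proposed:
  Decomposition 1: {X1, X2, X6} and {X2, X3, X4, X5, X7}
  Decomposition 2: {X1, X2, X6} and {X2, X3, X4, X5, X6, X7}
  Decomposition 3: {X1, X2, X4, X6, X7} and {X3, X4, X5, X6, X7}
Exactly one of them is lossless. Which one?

Decomposition 3

Decomposition 1: common = {X2}, closure = {X2, X6} → lossy.
Decomposition 2: common = {X2, X6}, closure = {X2, X6} → lossy.
Decomposition 3: common = {X4, X6, X7}, closure = {X1, X2, X4, X5, X6, X7} → lossless.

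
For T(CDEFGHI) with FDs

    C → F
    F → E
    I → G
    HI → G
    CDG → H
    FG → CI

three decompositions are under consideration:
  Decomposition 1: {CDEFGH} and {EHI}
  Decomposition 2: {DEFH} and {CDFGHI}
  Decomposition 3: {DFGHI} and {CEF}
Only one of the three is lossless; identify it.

Decomposition 2

Decomposition 1: common = {EH}, closure = {EH} → lossy.
Decomposition 2: common = {DFH}, closure = {DEFH} → lossless.
Decomposition 3: common = {F}, closure = {EF} → lossy.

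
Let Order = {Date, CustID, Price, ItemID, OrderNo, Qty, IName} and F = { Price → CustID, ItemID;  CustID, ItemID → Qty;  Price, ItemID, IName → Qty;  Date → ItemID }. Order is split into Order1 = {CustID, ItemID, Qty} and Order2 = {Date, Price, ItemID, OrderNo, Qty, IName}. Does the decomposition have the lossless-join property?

Common attributes: Order1 ∩ Order2 = {ItemID, Qty}.
No dependency enlarges {ItemID, Qty}, so (ItemID, Qty)⁺ = {ItemID, Qty}.
The closure contains neither all of Order1 = {CustID, ItemID, Qty} nor all of Order2 = {Date, Price, ItemID, OrderNo, Qty, IName}, so the common attributes are not a superkey of either fragment. The join is lossy.

No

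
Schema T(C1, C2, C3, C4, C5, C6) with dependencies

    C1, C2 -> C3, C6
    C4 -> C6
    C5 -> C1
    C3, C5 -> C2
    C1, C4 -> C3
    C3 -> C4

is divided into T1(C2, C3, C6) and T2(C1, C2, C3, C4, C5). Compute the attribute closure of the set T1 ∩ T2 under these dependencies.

C2, C3, C4, C6

T1 ∩ T2 = {C2, C3}.
C3 → C4 applies, adding C4
C4 → C6 applies, adding C6
Closure: {C2, C3, C4, C6}.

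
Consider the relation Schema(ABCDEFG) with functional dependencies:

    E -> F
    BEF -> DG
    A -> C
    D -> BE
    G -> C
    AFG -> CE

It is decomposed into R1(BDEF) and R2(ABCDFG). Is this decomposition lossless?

Yes

Common attributes: R1 ∩ R2 = {BDF}.
Closure of {BDF}: D → BE applies, adding E; BEF → DG applies, adding G; G → C applies, adding C. So (BDF)⁺ = {BCDEFG}.
This closure contains every attribute of R1, so R1 ∩ R2 → R1. The join is lossless.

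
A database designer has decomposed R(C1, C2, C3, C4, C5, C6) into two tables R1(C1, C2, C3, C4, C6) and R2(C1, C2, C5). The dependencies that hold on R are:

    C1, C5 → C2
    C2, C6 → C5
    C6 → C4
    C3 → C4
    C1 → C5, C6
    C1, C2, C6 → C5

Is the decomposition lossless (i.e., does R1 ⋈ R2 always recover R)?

Yes

Common attributes: R1 ∩ R2 = {C1, C2}.
Closure of {C1, C2}: C1 → C5, C6 applies, adding C5, C6; C6 → C4 applies, adding C4. So (C1, C2)⁺ = {C1, C2, C4, C5, C6}.
This closure contains every attribute of R2, so R1 ∩ R2 → R2. The join is lossless.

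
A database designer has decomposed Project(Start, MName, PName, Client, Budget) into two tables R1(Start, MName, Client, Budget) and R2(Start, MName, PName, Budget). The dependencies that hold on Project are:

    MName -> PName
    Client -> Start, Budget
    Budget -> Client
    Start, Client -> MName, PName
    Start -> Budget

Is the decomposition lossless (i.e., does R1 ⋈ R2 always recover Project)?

Yes

Common attributes: R1 ∩ R2 = {Start, MName, Budget}.
Closure of {Start, MName, Budget}: MName → PName applies, adding PName; Budget → Client applies, adding Client. So (Start, MName, Budget)⁺ = {Start, MName, PName, Client, Budget}.
This closure contains every attribute of R1, so R1 ∩ R2 → R1. The join is lossless.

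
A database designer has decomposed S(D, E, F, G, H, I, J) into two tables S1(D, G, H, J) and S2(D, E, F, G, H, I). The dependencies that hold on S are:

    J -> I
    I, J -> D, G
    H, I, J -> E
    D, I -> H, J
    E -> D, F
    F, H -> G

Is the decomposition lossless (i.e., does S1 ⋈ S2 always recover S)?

Common attributes: S1 ∩ S2 = {D, G, H}.
No dependency enlarges {D, G, H}, so (D, G, H)⁺ = {D, G, H}.
The closure contains neither all of S1 = {D, G, H, J} nor all of S2 = {D, E, F, G, H, I}, so the common attributes are not a superkey of either fragment. The join is lossy.

No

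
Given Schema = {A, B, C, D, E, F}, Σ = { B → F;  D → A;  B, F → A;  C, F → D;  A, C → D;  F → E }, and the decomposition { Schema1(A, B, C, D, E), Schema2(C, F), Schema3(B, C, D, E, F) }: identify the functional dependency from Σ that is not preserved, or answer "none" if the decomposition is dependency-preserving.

B → F lies within Schema3.
D → A lies within Schema1.
B, F → A: restricted closure across fragments reaches A.
C, F → D lies within Schema3.
A, C → D lies within Schema1.
F → E lies within Schema3.
Every dependency is enforceable on the fragments, so the decomposition is dependency-preserving.

none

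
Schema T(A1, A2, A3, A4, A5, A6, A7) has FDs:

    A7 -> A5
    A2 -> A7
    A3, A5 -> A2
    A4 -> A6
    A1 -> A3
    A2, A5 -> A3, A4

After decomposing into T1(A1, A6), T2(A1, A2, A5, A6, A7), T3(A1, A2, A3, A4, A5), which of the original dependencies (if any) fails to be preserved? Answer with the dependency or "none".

A4 -> A6

Check A4 → A6: no single fragment contains all of {A4, A6}, and the restricted closure of {A4} across the fragments never reaches {A6}.
A7 → A5 is preserved.
A2 → A7 is preserved.
A3, A5 → A2 is preserved.
A1 → A3 is preserved.
A2, A5 → A3, A4 is preserved.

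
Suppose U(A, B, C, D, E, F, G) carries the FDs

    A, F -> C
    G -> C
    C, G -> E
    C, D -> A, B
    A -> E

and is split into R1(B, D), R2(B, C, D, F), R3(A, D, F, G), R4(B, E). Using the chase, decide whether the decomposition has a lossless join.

No

Chase test. Columns are A, B, C, D, E, F, G; row i has aⱼ where attribute j ∈ Ri, else bᵢⱼ.
Initial tableau (one row per fragment):
  row 1: b11 a2 b13 a4 b15 b16 b17
  row 2: b21 a2 a3 a4 b25 a6 b27
  row 3: a1 b32 b33 a4 b35 a6 a7
  row 4: b41 a2 b43 b44 a5 b46 b47
No row becomes fully distinguished — the join is lossy.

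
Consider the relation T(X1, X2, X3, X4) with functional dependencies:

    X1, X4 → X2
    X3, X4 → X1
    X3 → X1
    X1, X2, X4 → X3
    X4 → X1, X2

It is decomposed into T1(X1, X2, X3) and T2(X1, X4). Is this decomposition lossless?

Common attributes: T1 ∩ T2 = {X1}.
No dependency enlarges {X1}, so (X1)⁺ = {X1}.
The closure contains neither all of T1 = {X1, X2, X3} nor all of T2 = {X1, X4}, so the common attributes are not a superkey of either fragment. The join is lossy.

No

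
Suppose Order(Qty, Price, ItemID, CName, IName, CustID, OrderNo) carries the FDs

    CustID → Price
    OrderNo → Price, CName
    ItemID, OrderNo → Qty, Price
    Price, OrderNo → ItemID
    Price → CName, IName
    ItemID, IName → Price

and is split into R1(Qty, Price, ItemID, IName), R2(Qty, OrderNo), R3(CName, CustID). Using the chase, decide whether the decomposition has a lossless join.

Chase test. Columns are Qty, Price, ItemID, CName, IName, CustID, OrderNo; row i has aⱼ where attribute j ∈ Ri, else bᵢⱼ.
Initial tableau (one row per fragment):
  row 1: a1 a2 a3 b14 a5 b16 b17
  row 2: a1 b22 b23 b24 b25 b26 a7
  row 3: b31 b32 b33 a4 b35 a6 b37
No row becomes fully distinguished — the join is lossy.

No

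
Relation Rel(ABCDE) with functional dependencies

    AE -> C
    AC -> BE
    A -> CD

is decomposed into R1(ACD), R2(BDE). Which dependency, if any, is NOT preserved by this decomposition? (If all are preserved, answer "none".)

AC -> BE

Check AC → BE: no single fragment contains all of {ABCE}, and the restricted closure of {AC} across the fragments never reaches {BE}.
AE → C is preserved.
A → CD is preserved.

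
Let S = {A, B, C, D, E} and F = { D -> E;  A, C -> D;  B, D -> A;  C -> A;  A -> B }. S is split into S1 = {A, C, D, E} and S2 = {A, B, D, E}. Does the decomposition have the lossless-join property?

Yes

Common attributes: S1 ∩ S2 = {A, D, E}.
Closure of {A, D, E}: A → B applies, adding B. So (A, D, E)⁺ = {A, B, D, E}.
This closure contains every attribute of S2, so S1 ∩ S2 → S2. The join is lossless.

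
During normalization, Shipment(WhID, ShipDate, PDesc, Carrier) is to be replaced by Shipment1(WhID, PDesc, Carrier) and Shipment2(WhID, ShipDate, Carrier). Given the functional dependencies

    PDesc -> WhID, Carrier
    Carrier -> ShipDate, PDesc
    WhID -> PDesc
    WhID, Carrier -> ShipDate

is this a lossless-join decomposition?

Yes

Common attributes: Shipment1 ∩ Shipment2 = {WhID, Carrier}.
Closure of {WhID, Carrier}: Carrier → ShipDate, PDesc applies, adding ShipDate, PDesc. So (WhID, Carrier)⁺ = {WhID, ShipDate, PDesc, Carrier}.
This closure contains every attribute of Shipment1, so Shipment1 ∩ Shipment2 → Shipment1. The join is lossless.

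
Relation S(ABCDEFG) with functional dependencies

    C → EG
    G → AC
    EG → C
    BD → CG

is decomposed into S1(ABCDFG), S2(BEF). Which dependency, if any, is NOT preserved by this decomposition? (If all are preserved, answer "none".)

C → EG

Check C → EG: no single fragment contains all of {CEG}, and the restricted closure of {C} across the fragments never reaches {EG}.
G → AC is preserved.
EG → C is preserved.
BD → CG is preserved.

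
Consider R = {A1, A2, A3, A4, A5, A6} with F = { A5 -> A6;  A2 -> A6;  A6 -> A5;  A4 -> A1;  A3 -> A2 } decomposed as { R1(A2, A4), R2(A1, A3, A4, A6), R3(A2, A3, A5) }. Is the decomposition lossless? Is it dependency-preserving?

Lossless test (chase): Rows 1 and 3 agree on A2; apply A2→A6 and equate their A6 entries. Rows 1 and 3 agree on A6; apply A6→A5 and equate their A5 entries. Rows 1 and 2 agree on A4; apply A4→A1 and equate their A1 entries. Rows 2 and 3 agree on A3; apply A3→A2 and equate their A2 entries. Rows 1 and 2 agree on A2; apply A2→A6 and equate their A6 entries. Rows 1 and 2 agree on A6; apply A6→A5 and equate their A5 entries. Row 2 is now all distinguished symbols — the join is lossless.
Dependency preservation: the restricted closure of {A5} across the fragments never reaches {A6}, so A5 → A6 cannot be enforced without a join — not preserved.

lossless but not dependency-preserving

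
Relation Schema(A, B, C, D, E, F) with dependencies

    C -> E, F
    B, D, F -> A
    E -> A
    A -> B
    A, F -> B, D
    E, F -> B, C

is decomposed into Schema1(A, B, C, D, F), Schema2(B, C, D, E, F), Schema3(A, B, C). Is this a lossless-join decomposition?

Chase test. Columns are A, B, C, D, E, F; row i has aⱼ where attribute j ∈ Schemai, else bᵢⱼ.
Initial tableau (one row per fragment):
  row 1: a1 a2 a3 a4 b15 a6
  row 2: b21 a2 a3 a4 a5 a6
  row 3: a1 a2 a3 b34 b35 b36
Rows 1 and 2 agree on C; apply C→E, F and equate their E, F entries.
Rows 1 and 3 agree on C; apply C→E, F and equate their E, F entries.
Rows 1 and 2 agree on B, D, F; apply B, D, F→A and equate their A entries.
Rows 1 and 3 agree on A, F; apply A, F→B, D and equate their B, D entries.
Row 1 is now all distinguished symbols — the join is lossless.

Yes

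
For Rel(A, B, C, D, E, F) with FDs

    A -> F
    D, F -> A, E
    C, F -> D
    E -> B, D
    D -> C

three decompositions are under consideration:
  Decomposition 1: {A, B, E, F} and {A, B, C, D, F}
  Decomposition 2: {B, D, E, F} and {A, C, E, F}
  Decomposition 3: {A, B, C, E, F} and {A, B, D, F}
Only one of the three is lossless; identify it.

Decomposition 2

Decomposition 1: common = {A, B, F}, closure = {A, B, F} → lossy.
Decomposition 2: common = {E, F}, closure = {A, B, C, D, E, F} → lossless.
Decomposition 3: common = {A, B, F}, closure = {A, B, F} → lossy.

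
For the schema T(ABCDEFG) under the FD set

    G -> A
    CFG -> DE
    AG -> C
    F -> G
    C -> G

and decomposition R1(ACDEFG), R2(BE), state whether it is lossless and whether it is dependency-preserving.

Lossless test: (E)⁺ = {E}, which is a superkey of neither fragment — lossy.
Dependency preservation: every FD's attributes lie within a single fragment, so each can be enforced locally — preserved.

lossy but dependency-preserving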